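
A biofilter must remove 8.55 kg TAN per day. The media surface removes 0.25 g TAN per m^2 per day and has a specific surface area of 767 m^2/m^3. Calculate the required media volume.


A = 8.55*1000 / 0.25 = 34200 m^2
V = 34200 / 767 = 44.5893

44.5893 m^3


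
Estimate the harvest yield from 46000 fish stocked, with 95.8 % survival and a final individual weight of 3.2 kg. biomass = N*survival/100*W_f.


Survivors = 46000 * 95.8/100 = 44068 fish
Harvest biomass = survivors * W_f = 44068 * 3.2 = 141017.6 kg

141017.6 kg


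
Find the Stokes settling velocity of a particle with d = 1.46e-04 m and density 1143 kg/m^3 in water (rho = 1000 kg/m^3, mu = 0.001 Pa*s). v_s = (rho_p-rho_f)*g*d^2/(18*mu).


Density difference: rho_p - rho_f = 1143 - 1000 = 143 kg/m^3
d^2 = (1.46e-04)^2 = 2.1316e-08 m^2
Numerator = (rho_p - rho_f) * g * d^2 = 143 * 9.81 * 2.1316e-08 = 2.9902724e-05
Denominator = 18 * mu = 18 * 0.001 = 0.018
v_s = 2.9902724e-05 / 0.018 = 0.00166126 m/s
Check: Re = rho_f * v_s * d / mu = 1000 * 0.00166126 * 1.46e-04 / 0.001 = 0.243 < 1, so Stokes' law applies.

0.00166126 m/s


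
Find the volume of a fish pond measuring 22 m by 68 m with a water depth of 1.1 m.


Base area = L * W = 22 * 68 = 1496 m^2
Volume = area * depth = 1496 * 1.1 = 1645.6 m^3

1645.6 m^3


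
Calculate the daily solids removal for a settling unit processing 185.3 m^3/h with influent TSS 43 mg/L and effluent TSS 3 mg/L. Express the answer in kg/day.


Concentration drop: TSS_in - TSS_out = 43 - 3 = 40 mg/L
Hourly solids removed = Q * dTSS = 185.3 m^3/h * 40 mg/L = 7412 g/h  (m^3/h * mg/L = g/h)
Daily solids removed = 7412 * 24 = 177888 g/day
Convert g to kg: 177888 / 1000 = 177.888 kg/day

177.888 kg/day


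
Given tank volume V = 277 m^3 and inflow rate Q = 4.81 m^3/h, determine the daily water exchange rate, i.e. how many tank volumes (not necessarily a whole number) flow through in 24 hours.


Daily flow volume = 4.81 m^3/h * 24 h = 115.44 m^3/day
Exchanges = daily flow / tank volume = 115.44 / 277 = 0.416751 exchanges/day

0.416751 exchanges/day


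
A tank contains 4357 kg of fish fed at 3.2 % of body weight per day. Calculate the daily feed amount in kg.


Feeding rate fraction = 3.2% / 100 = 0.032
Daily feed = 4357 kg * 0.032 = 139.424 kg/day

139.424 kg/day


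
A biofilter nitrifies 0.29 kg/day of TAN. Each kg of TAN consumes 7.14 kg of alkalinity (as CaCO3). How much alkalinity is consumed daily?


Alkalinity factor: 7.14 kg CaCO3 consumed per kg TAN nitrified
alk = 0.29 kg TAN * 7.14 = 2.0706 kg CaCO3/day

2.0706 kg CaCO3/day


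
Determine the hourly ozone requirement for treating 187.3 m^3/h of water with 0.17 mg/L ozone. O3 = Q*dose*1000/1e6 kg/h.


O3 demand (mg/h) = Q * dose * 1000 = 187.3 * 0.17 * 1000 = 31841 mg/h
Convert mg to kg: 31841 / 1e6 = 0.031841 kg/h

0.031841 kg/h


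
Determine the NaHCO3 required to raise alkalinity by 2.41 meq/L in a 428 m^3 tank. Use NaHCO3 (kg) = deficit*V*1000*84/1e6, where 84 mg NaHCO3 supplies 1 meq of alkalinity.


Tank volume in L = 428 m^3 * 1000 = 428000 L
Total meq required = 2.41 meq/L * 428000 L = 1031480 meq
NaHCO3 mass = 1031480 meq * 84 mg/meq / 1e6 = 86.6443 kg

86.6443 kg


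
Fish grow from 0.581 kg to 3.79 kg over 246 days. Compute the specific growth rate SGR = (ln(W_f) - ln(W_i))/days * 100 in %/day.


ln(W_f) = ln(3.79) = 1.332366
ln(W_i) = ln(0.581) = -0.54300452
ln(W_f) - ln(W_i) = 1.332366 - -0.54300452 = 1.8753705
SGR = 1.8753705 / 246 * 100 = 0.762346 %/day

0.762346 %/day


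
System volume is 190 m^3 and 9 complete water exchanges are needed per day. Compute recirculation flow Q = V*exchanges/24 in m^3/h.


Daily recirculation volume = 190 m^3 * 9 = 1710 m^3/day
Flow rate Q = daily volume / 24 h = 1710 / 24 = 71.25 m^3/h

71.25 m^3/h


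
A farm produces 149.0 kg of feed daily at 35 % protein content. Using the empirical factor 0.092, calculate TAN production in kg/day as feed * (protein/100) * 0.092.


Protein in feed = 149.0 * 35/100 = 52.15 kg/day
TAN = protein * 0.092 = 52.15 * 0.092 = 4.7978 kg/day

4.7978 kg/day


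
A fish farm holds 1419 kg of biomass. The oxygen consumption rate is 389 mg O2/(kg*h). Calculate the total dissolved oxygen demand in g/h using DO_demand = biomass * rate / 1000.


Total O2 consumption (mg/h) = 1419 kg * 389 mg/(kg*h) = 551991 mg/h
Convert to g/h: 551991 / 1000 = 551.991 g/h

551.991 g/h


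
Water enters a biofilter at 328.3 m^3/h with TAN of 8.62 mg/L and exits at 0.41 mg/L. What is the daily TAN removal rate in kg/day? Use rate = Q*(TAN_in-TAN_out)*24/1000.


Concentration drop: TAN_in - TAN_out = 8.62 - 0.41 = 8.21 mg/L
Hourly TAN removed = Q * dTAN = 328.3 m^3/h * 8.21 mg/L = 2695.343 g/h  (m^3/h * mg/L = g/h)
Daily TAN removed = 2695.343 * 24 = 64688.232 g/day
Convert to kg/day: 64688.232 / 1000 = 64.688232 kg/day

64.688232 kg/day


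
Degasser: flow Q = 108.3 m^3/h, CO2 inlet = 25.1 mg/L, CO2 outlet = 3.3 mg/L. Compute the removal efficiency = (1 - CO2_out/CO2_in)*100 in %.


CO2_out / CO2_in = 3.3 / 25.1 = 0.1314741
Fraction remaining = 0.1314741
efficiency = (1 - 0.1314741) * 100 = 86.8526 %

86.8526 %


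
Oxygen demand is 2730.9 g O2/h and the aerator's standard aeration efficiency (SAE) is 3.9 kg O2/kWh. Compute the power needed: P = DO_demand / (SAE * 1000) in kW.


SAE in g O2/kWh = 3.9 * 1000 = 3900 g/kWh
P = DO_demand / SAE_g = 2730.9 / 3900 = 0.700231 kW

0.700231 kW


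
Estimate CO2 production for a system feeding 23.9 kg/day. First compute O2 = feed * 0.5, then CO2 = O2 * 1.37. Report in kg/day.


O2 = 23.9 * 0.5 = 11.95
CO2 = 11.95 * 1.37 = 16.3715

16.3715 kg/day


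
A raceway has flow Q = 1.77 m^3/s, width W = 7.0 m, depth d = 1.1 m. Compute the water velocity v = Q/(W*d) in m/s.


Cross-sectional area = W * d = 7.0 * 1.1 = 7.7 m^2
Velocity = Q / A = 1.77 / 7.7 = 0.22987 m/s

0.22987 m/s


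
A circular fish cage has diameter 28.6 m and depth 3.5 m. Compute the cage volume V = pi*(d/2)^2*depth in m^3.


r = d/2 = 28.6/2 = 14.3 m
Base area = pi*r^2 = pi*14.3^2 = 642.42428 m^2
Volume = 642.42428 * 3.5 = 2248.48 m^3

2248.48 m^3


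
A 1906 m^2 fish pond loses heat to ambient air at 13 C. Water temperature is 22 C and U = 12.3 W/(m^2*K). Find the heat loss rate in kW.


Temperature difference dT = 22 - 13 = 9 K
Heat loss (W) = U * A * dT = 12.3 * 1906 * 9 = 210994.2 W
Convert to kW: 210994.2 / 1000 = 210.9942 kW

210.9942 kW


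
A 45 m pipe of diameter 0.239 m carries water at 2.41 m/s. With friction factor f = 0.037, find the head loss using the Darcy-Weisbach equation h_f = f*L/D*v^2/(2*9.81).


v^2 = 2.41^2 = 5.8081 m^2/s^2
L/D = 45/0.239 = 188.28452
h_f = f*(L/D)*v^2/(2g) = 0.037 * 188.28452 * 5.8081 / 19.62 = 2.0623 m

2.0623 m


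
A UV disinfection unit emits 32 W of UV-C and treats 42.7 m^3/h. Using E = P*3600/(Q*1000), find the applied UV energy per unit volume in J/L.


Energy delivered per hour = 32 W * 3600 s = 115200 J/h
Volume treated per hour = 42.7 m^3/h * 1000 = 42700 L/h
dose = 115200 / 42700 = 2.69789 J/L

2.69789 J/L


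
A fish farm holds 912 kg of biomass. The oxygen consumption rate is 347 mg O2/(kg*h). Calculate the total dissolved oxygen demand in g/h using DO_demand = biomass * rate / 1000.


Total O2 consumption (mg/h) = 912 kg * 347 mg/(kg*h) = 316464 mg/h
Convert to g/h: 316464 / 1000 = 316.464 g/h

316.464 g/h


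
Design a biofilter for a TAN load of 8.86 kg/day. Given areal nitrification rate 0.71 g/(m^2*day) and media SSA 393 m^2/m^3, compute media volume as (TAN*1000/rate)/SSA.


A = 8.86*1000 / 0.71 = 12478.873 m^2
V = 12478.873 / 393 = 31.7529

31.7529 m^3


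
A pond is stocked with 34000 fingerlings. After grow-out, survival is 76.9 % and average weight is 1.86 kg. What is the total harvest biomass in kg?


Survivors = 34000 * 76.9/100 = 26146 fish
Harvest biomass = survivors * W_f = 26146 * 1.86 = 48631.56 kg

48631.56 kg


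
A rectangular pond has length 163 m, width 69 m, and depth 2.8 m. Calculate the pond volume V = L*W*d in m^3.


Base area = L * W = 163 * 69 = 11247 m^2
Volume = area * depth = 11247 * 2.8 = 31491.6 m^3

31491.6 m^3


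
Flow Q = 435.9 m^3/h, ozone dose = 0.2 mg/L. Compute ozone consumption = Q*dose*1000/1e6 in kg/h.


O3 demand (mg/h) = Q * dose * 1000 = 435.9 * 0.2 * 1000 = 87180 mg/h
Convert mg to kg: 87180 / 1e6 = 0.08718 kg/h

0.08718 kg/h


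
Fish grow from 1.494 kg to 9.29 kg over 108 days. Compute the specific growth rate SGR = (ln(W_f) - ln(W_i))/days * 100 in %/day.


ln(W_f) = ln(9.29) = 2.2289386
ln(W_i) = ln(1.494) = 0.40145709
ln(W_f) - ln(W_i) = 2.2289386 - 0.40145709 = 1.8274815
SGR = 1.8274815 / 108 * 100 = 1.69211 %/day

1.69211 %/day


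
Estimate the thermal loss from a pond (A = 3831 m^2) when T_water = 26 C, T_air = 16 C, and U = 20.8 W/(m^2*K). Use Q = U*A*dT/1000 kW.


Temperature difference dT = 26 - 16 = 10 K
Heat loss (W) = U * A * dT = 20.8 * 3831 * 10 = 796848 W
Convert to kW: 796848 / 1000 = 796.848 kW

796.848 kW


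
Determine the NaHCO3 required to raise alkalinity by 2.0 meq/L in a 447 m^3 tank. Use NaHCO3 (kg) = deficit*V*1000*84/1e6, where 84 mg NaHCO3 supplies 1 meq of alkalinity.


Tank volume in L = 447 m^3 * 1000 = 447000 L
Total meq required = 2.0 meq/L * 447000 L = 894000 meq
NaHCO3 mass = 894000 meq * 84 mg/meq / 1e6 = 75.096 kg

75.096 kg


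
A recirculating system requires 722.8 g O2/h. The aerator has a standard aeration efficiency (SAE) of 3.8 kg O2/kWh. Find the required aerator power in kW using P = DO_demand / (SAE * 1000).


SAE in g O2/kWh = 3.8 * 1000 = 3800 g/kWh
P = DO_demand / SAE_g = 722.8 / 3800 = 0.190211 kW

0.190211 kW


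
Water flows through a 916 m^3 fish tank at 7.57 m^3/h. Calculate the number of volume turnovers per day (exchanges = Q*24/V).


Daily flow volume = 7.57 m^3/h * 24 h = 181.68 m^3/day
Exchanges = daily flow / tank volume = 181.68 / 916 = 0.198341 exchanges/day

0.198341 exchanges/day


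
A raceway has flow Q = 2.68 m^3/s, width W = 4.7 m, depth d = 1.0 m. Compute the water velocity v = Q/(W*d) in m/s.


Cross-sectional area = W * d = 4.7 * 1.0 = 4.7 m^2
Velocity = Q / A = 2.68 / 4.7 = 0.570213 m/s

0.570213 m/s


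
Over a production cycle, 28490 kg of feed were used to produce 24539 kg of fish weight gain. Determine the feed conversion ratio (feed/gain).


FCR = feed consumed / weight gained
FCR = 28490 kg / 24539 kg = 1.16101

1.16101


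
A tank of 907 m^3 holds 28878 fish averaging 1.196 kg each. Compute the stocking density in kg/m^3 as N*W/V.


Total biomass = 28878 fish * 1.196 kg = 34538.088 kg
Density = total biomass / volume = 34538.088 / 907 = 38.0795 kg/m^3

38.0795 kg/m^3


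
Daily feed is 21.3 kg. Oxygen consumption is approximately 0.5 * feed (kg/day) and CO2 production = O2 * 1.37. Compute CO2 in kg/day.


O2 = 21.3 * 0.5 = 10.65
CO2 = 10.65 * 1.37 = 14.5905

14.5905 kg/day


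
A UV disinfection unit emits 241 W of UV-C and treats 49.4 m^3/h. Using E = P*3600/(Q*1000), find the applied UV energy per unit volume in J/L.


Energy delivered per hour = 241 W * 3600 s = 867600 J/h
Volume treated per hour = 49.4 m^3/h * 1000 = 49400 L/h
dose = 867600 / 49400 = 17.5628 J/L

17.5628 J/L


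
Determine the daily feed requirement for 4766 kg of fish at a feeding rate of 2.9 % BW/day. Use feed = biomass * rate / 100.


Feeding rate fraction = 2.9% / 100 = 0.029
Daily feed = 4766 kg * 0.029 = 138.214 kg/day

138.214 kg/day


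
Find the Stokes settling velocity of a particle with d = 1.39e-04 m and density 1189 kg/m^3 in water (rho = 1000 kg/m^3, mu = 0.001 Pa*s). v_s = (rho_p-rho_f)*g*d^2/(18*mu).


Density difference: rho_p - rho_f = 1189 - 1000 = 189 kg/m^3
d^2 = (1.39e-04)^2 = 1.9321e-08 m^2
Numerator = (rho_p - rho_f) * g * d^2 = 189 * 9.81 * 1.9321e-08 = 3.5822873e-05
Denominator = 18 * mu = 18 * 0.001 = 0.018
v_s = 3.5822873e-05 / 0.018 = 0.00199016 m/s
Check: Re = rho_f * v_s * d / mu = 1000 * 0.00199016 * 1.39e-04 / 0.001 = 0.277 < 1, so Stokes' law applies.

0.00199016 m/s


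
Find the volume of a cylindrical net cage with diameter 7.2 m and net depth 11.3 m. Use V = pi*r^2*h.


r = d/2 = 7.2/2 = 3.6 m
Base area = pi*r^2 = pi*3.6^2 = 40.715041 m^2
Volume = 40.715041 * 11.3 = 460.08 m^3

460.08 m^3


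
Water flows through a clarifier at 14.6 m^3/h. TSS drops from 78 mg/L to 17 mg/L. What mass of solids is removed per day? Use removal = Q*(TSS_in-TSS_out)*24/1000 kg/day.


Concentration drop: TSS_in - TSS_out = 78 - 17 = 61 mg/L
Hourly solids removed = Q * dTSS = 14.6 m^3/h * 61 mg/L = 890.6 g/h  (m^3/h * mg/L = g/h)
Daily solids removed = 890.6 * 24 = 21374.4 g/day
Convert g to kg: 21374.4 / 1000 = 21.3744 kg/day

21.3744 kg/day


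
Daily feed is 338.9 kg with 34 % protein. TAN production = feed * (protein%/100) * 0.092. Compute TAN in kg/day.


Protein in feed = 338.9 * 34/100 = 115.226 kg/day
TAN = protein * 0.092 = 115.226 * 0.092 = 10.600792 kg/day

10.600792 kg/day


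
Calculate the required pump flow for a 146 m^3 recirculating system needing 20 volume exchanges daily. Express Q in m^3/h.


Daily recirculation volume = 146 m^3 * 20 = 2920 m^3/day
Flow rate Q = daily volume / 24 h = 2920 / 24 = 121.667 m^3/h

121.667 m^3/h


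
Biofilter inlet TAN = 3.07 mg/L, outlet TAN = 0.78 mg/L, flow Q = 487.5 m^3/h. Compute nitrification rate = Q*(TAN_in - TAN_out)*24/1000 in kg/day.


Concentration drop: TAN_in - TAN_out = 3.07 - 0.78 = 2.29 mg/L
Hourly TAN removed = Q * dTAN = 487.5 m^3/h * 2.29 mg/L = 1116.375 g/h  (m^3/h * mg/L = g/h)
Daily TAN removed = 1116.375 * 24 = 26793 g/day
Convert to kg/day: 26793 / 1000 = 26.793 kg/day

26.793 kg/day


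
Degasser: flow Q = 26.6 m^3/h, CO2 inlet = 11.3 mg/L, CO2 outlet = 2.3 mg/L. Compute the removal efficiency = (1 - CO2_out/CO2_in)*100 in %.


CO2_out / CO2_in = 2.3 / 11.3 = 0.20353982
Fraction remaining = 0.20353982
efficiency = (1 - 0.20353982) * 100 = 79.646 %

79.646 %


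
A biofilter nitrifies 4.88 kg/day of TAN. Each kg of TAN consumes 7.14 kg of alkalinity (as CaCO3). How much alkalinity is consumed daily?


Alkalinity factor: 7.14 kg CaCO3 consumed per kg TAN nitrified
alk = 4.88 kg TAN * 7.14 = 34.8432 kg CaCO3/day

34.8432 kg CaCO3/day


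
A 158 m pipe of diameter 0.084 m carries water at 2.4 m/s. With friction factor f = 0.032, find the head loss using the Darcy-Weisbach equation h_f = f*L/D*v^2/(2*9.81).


v^2 = 2.4^2 = 5.76 m^2/s^2
L/D = 158/0.084 = 1880.9524
h_f = f*(L/D)*v^2/(2g) = 0.032 * 1880.9524 * 5.76 / 19.62 = 17.6706 m

17.6706 m


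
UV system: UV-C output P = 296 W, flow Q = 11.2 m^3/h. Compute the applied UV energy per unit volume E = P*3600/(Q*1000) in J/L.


Energy delivered per hour = 296 W * 3600 s = 1065600 J/h
Volume treated per hour = 11.2 m^3/h * 1000 = 11200 L/h
dose = 1065600 / 11200 = 95.1429 J/L

95.1429 J/L


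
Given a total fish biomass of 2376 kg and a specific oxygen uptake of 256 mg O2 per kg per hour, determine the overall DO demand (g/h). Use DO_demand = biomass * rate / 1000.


Total O2 consumption (mg/h) = 2376 kg * 256 mg/(kg*h) = 608256 mg/h
Convert to g/h: 608256 / 1000 = 608.256 g/h

608.256 g/h


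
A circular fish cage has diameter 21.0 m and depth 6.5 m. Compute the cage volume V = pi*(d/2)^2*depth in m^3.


r = d/2 = 21.0/2 = 10.5 m
Base area = pi*r^2 = pi*10.5^2 = 346.36059 m^2
Volume = 346.36059 * 6.5 = 2251.34 m^3

2251.34 m^3


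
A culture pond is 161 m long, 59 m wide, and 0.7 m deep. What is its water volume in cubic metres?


Base area = L * W = 161 * 59 = 9499 m^2
Volume = area * depth = 9499 * 0.7 = 6649.3 m^3

6649.3 m^3


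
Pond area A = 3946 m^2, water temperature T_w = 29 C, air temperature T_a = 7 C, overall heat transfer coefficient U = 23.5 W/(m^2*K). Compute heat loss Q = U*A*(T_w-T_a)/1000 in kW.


Temperature difference dT = 29 - 7 = 22 K
Heat loss (W) = U * A * dT = 23.5 * 3946 * 22 = 2040082 W
Convert to kW: 2040082 / 1000 = 2040.082 kW

2040.082 kW


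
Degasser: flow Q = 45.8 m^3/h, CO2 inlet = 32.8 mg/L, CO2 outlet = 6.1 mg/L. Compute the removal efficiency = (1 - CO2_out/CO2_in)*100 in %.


CO2_out / CO2_in = 6.1 / 32.8 = 0.18597561
Fraction remaining = 0.18597561
efficiency = (1 - 0.18597561) * 100 = 81.4024 %

81.4024 %


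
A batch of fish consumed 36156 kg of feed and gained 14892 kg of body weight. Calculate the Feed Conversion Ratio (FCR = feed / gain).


FCR = feed consumed / weight gained
FCR = 36156 kg / 14892 kg = 2.42788

2.42788


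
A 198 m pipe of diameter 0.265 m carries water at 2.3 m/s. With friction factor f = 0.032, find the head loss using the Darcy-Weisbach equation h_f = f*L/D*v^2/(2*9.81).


v^2 = 2.3^2 = 5.29 m^2/s^2
L/D = 198/0.265 = 747.16981
h_f = f*(L/D)*v^2/(2g) = 0.032 * 747.16981 * 5.29 / 19.62 = 6.44653 m

6.44653 m


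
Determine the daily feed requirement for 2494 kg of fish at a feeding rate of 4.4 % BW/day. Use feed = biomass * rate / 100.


Feeding rate fraction = 4.4% / 100 = 0.044
Daily feed = 2494 kg * 0.044 = 109.736 kg/day

109.736 kg/day


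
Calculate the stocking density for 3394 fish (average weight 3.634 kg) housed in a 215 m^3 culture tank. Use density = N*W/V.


Total biomass = 3394 fish * 3.634 kg = 12333.796 kg
Density = total biomass / volume = 12333.796 / 215 = 57.3665 kg/m^3

57.3665 kg/m^3


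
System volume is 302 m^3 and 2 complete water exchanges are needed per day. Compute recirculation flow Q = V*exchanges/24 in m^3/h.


Daily recirculation volume = 302 m^3 * 2 = 604 m^3/day
Flow rate Q = daily volume / 24 h = 604 / 24 = 25.1667 m^3/h

25.1667 m^3/h


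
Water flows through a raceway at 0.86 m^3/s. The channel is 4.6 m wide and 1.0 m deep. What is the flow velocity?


Cross-sectional area = W * d = 4.6 * 1.0 = 4.6 m^2
Velocity = Q / A = 0.86 / 4.6 = 0.186957 m/s

0.186957 m/s


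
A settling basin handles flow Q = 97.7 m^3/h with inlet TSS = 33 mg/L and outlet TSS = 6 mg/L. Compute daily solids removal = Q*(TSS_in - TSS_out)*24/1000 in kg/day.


Concentration drop: TSS_in - TSS_out = 33 - 6 = 27 mg/L
Hourly solids removed = Q * dTSS = 97.7 m^3/h * 27 mg/L = 2637.9 g/h  (m^3/h * mg/L = g/h)
Daily solids removed = 2637.9 * 24 = 63309.6 g/day
Convert g to kg: 63309.6 / 1000 = 63.3096 kg/day

63.3096 kg/day


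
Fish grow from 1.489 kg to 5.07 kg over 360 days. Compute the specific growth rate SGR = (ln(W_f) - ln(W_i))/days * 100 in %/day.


ln(W_f) = ln(5.07) = 1.6233408
ln(W_i) = ln(1.489) = 0.39810475
ln(W_f) - ln(W_i) = 1.6233408 - 0.39810475 = 1.225236
SGR = 1.225236 / 360 * 100 = 0.340343 %/day

0.340343 %/day


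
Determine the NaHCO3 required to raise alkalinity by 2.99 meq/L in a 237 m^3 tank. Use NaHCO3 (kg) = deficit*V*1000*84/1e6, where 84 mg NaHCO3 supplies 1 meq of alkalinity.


Tank volume in L = 237 m^3 * 1000 = 237000 L
Total meq required = 2.99 meq/L * 237000 L = 708630 meq
NaHCO3 mass = 708630 meq * 84 mg/meq / 1e6 = 59.5249 kg

59.5249 kg


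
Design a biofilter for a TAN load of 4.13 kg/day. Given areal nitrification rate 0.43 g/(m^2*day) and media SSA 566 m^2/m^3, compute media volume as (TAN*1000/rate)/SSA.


A = 4.13*1000 / 0.43 = 9604.6512 m^2
V = 9604.6512 / 566 = 16.9693

16.9693 m^3


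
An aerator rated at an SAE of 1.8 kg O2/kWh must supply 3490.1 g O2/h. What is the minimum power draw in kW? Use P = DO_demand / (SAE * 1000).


SAE in g O2/kWh = 1.8 * 1000 = 1800 g/kWh
P = DO_demand / SAE_g = 3490.1 / 1800 = 1.93894 kW

1.93894 kW


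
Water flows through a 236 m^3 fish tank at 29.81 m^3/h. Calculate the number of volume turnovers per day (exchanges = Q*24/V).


Daily flow volume = 29.81 m^3/h * 24 h = 715.44 m^3/day
Exchanges = daily flow / tank volume = 715.44 / 236 = 3.03153 exchanges/day

3.03153 exchanges/day


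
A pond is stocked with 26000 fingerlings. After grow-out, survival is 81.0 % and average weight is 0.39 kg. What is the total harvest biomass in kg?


Survivors = 26000 * 81.0/100 = 21060 fish
Harvest biomass = survivors * W_f = 21060 * 0.39 = 8213.4 kg

8213.4 kg


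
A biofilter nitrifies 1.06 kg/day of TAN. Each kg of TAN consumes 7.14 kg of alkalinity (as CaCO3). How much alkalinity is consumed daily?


Alkalinity factor: 7.14 kg CaCO3 consumed per kg TAN nitrified
alk = 1.06 kg TAN * 7.14 = 7.5684 kg CaCO3/day

7.5684 kg CaCO3/day


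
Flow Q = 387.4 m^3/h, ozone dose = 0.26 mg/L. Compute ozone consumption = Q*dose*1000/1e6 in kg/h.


O3 demand (mg/h) = Q * dose * 1000 = 387.4 * 0.26 * 1000 = 100724 mg/h
Convert mg to kg: 100724 / 1e6 = 0.100724 kg/h

0.100724 kg/h


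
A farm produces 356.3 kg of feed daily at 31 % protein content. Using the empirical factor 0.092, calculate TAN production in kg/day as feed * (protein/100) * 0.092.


Protein in feed = 356.3 * 31/100 = 110.453 kg/day
TAN = protein * 0.092 = 110.453 * 0.092 = 10.161676 kg/day

10.161676 kg/day


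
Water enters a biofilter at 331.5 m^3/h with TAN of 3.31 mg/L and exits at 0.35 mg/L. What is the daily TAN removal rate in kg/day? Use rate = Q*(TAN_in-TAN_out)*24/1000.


Concentration drop: TAN_in - TAN_out = 3.31 - 0.35 = 2.96 mg/L
Hourly TAN removed = Q * dTAN = 331.5 m^3/h * 2.96 mg/L = 981.24 g/h  (m^3/h * mg/L = g/h)
Daily TAN removed = 981.24 * 24 = 23549.76 g/day
Convert to kg/day: 23549.76 / 1000 = 23.54976 kg/day

23.54976 kg/day


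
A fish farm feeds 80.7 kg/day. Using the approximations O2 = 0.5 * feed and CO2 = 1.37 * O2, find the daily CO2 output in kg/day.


O2 = 80.7 * 0.5 = 40.35
CO2 = 40.35 * 1.37 = 55.2795

55.2795 kg/day


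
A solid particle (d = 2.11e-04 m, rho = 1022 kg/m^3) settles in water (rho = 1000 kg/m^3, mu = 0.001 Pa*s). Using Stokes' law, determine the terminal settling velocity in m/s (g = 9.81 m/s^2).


Density difference: rho_p - rho_f = 1022 - 1000 = 22 kg/m^3
d^2 = (2.11e-04)^2 = 4.4521e-08 m^2
Numerator = (rho_p - rho_f) * g * d^2 = 22 * 9.81 * 4.4521e-08 = 9.6085222e-06
Denominator = 18 * mu = 18 * 0.001 = 0.018
v_s = 9.6085222e-06 / 0.018 = 5.33807e-04 m/s
Check: Re = rho_f * v_s * d / mu = 1000 * 5.33807e-04 * 2.11e-04 / 0.001 = 0.113 < 1, so Stokes' law applies.

5.33807e-04 m/s


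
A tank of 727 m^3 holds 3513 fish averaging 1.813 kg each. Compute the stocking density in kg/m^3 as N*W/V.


Total biomass = 3513 fish * 1.813 kg = 6369.069 kg
Density = total biomass / volume = 6369.069 / 727 = 8.76076 kg/m^3

8.76076 kg/m^3


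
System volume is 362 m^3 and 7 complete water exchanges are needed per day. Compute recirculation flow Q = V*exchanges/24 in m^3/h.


Daily recirculation volume = 362 m^3 * 7 = 2534 m^3/day
Flow rate Q = daily volume / 24 h = 2534 / 24 = 105.583 m^3/h

105.583 m^3/h


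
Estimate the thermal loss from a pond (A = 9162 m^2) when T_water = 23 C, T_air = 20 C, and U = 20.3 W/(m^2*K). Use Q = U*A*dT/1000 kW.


Temperature difference dT = 23 - 20 = 3 K
Heat loss (W) = U * A * dT = 20.3 * 9162 * 3 = 557965.8 W
Convert to kW: 557965.8 / 1000 = 557.9658 kW

557.9658 kW


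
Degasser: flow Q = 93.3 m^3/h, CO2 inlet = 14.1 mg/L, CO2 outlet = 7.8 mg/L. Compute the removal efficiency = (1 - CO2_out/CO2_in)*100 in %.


CO2_out / CO2_in = 7.8 / 14.1 = 0.55319149
Fraction remaining = 0.55319149
efficiency = (1 - 0.55319149) * 100 = 44.6809 %

44.6809 %


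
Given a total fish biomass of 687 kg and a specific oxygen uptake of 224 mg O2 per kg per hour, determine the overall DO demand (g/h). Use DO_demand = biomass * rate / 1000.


Total O2 consumption (mg/h) = 687 kg * 224 mg/(kg*h) = 153888 mg/h
Convert to g/h: 153888 / 1000 = 153.888 g/h

153.888 g/h


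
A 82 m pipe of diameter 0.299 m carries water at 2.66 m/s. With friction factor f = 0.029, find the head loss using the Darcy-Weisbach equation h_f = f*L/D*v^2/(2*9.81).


v^2 = 2.66^2 = 7.0756 m^2/s^2
L/D = 82/0.299 = 274.24749
h_f = f*(L/D)*v^2/(2g) = 0.029 * 274.24749 * 7.0756 / 19.62 = 2.86817 m

2.86817 m


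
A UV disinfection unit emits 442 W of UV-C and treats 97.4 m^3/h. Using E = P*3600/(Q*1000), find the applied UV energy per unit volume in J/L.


Energy delivered per hour = 442 W * 3600 s = 1591200 J/h
Volume treated per hour = 97.4 m^3/h * 1000 = 97400 L/h
dose = 1591200 / 97400 = 16.3368 J/L

16.3368 J/L


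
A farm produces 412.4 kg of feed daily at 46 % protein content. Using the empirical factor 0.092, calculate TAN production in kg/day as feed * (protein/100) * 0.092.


Protein in feed = 412.4 * 46/100 = 189.704 kg/day
TAN = protein * 0.092 = 189.704 * 0.092 = 17.452768 kg/day

17.452768 kg/day


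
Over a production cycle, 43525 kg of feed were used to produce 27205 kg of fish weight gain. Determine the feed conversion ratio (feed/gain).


FCR = feed consumed / weight gained
FCR = 43525 kg / 27205 kg = 1.59989

1.59989


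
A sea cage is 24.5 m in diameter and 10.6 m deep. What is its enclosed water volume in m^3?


r = d/2 = 24.5/2 = 12.25 m
Base area = pi*r^2 = pi*12.25^2 = 471.43525 m^2
Volume = 471.43525 * 10.6 = 4997.21 m^3

4997.21 m^3


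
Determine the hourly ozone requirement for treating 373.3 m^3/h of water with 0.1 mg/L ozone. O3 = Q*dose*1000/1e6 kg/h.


O3 demand (mg/h) = Q * dose * 1000 = 373.3 * 0.1 * 1000 = 37330 mg/h
Convert mg to kg: 37330 / 1e6 = 0.03733 kg/h

0.03733 kg/h


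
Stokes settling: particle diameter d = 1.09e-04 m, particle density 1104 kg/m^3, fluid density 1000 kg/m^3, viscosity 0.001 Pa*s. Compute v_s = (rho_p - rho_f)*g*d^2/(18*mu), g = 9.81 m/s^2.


Density difference: rho_p - rho_f = 1104 - 1000 = 104 kg/m^3
d^2 = (1.09e-04)^2 = 1.1881e-08 m^2
Numerator = (rho_p - rho_f) * g * d^2 = 104 * 9.81 * 1.1881e-08 = 1.2121471e-05
Denominator = 18 * mu = 18 * 0.001 = 0.018
v_s = 1.2121471e-05 / 0.018 = 6.73415e-04 m/s
Check: Re = rho_f * v_s * d / mu = 1000 * 6.73415e-04 * 1.09e-04 / 0.001 = 0.0734 < 1, so Stokes' law applies.

6.73415e-04 m/s


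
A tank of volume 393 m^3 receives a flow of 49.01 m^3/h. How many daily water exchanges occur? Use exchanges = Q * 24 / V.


Daily flow volume = 49.01 m^3/h * 24 h = 1176.24 m^3/day
Exchanges = daily flow / tank volume = 1176.24 / 393 = 2.99298 exchanges/day

2.99298 exchanges/day


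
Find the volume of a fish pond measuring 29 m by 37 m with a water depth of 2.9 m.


Base area = L * W = 29 * 37 = 1073 m^2
Volume = area * depth = 1073 * 2.9 = 3111.7 m^3

3111.7 m^3


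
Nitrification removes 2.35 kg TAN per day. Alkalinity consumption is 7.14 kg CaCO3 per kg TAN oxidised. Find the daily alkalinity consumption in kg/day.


Alkalinity factor: 7.14 kg CaCO3 consumed per kg TAN nitrified
alk = 2.35 kg TAN * 7.14 = 16.779 kg CaCO3/day

16.779 kg CaCO3/day


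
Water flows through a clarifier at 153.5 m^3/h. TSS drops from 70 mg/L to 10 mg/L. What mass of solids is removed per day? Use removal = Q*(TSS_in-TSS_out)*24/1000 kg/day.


Concentration drop: TSS_in - TSS_out = 70 - 10 = 60 mg/L
Hourly solids removed = Q * dTSS = 153.5 m^3/h * 60 mg/L = 9210 g/h  (m^3/h * mg/L = g/h)
Daily solids removed = 9210 * 24 = 221040 g/day
Convert g to kg: 221040 / 1000 = 221.04 kg/day

221.04 kg/day


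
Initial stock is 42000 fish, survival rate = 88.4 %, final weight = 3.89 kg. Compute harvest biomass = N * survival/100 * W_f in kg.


Survivors = 42000 * 88.4/100 = 37128 fish
Harvest biomass = survivors * W_f = 37128 * 3.89 = 144427.92 kg

144427.92 kg


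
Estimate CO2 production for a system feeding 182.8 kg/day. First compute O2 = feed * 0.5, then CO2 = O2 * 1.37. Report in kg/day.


O2 = 182.8 * 0.5 = 91.4
CO2 = 91.4 * 1.37 = 125.218

125.218 kg/day


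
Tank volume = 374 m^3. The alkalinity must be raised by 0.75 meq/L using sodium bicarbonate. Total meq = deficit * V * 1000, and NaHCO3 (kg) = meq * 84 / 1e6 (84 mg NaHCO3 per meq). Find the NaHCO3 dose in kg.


Tank volume in L = 374 m^3 * 1000 = 374000 L
Total meq required = 0.75 meq/L * 374000 L = 280500 meq
NaHCO3 mass = 280500 meq * 84 mg/meq / 1e6 = 23.562 kg

23.562 kg


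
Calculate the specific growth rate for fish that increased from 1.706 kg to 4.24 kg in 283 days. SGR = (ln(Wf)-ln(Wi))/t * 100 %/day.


ln(W_f) = ln(4.24) = 1.4445633
ln(W_i) = ln(1.706) = 0.53415145
ln(W_f) - ln(W_i) = 1.4445633 - 0.53415145 = 0.91041185
SGR = 0.91041185 / 283 * 100 = 0.3217 %/day

0.3217 %/day


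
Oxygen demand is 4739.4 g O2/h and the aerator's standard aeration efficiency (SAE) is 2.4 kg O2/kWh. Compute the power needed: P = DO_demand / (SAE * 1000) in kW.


SAE in g O2/kWh = 2.4 * 1000 = 2400 g/kWh
P = DO_demand / SAE_g = 4739.4 / 2400 = 1.97475 kW

1.97475 kW


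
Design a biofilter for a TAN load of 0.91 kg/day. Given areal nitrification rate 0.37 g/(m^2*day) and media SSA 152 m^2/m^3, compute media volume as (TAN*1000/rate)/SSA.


A = 0.91*1000 / 0.37 = 2459.4595 m^2
V = 2459.4595 / 152 = 16.1807

16.1807 m^3


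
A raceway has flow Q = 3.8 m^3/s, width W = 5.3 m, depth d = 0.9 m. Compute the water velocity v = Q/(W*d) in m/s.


Cross-sectional area = W * d = 5.3 * 0.9 = 4.77 m^2
Velocity = Q / A = 3.8 / 4.77 = 0.796646 m/s

0.796646 m/s


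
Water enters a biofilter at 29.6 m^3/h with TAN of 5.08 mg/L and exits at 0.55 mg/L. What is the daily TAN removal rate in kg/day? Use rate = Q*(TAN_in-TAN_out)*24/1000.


Concentration drop: TAN_in - TAN_out = 5.08 - 0.55 = 4.53 mg/L
Hourly TAN removed = Q * dTAN = 29.6 m^3/h * 4.53 mg/L = 134.088 g/h  (m^3/h * mg/L = g/h)
Daily TAN removed = 134.088 * 24 = 3218.112 g/day
Convert to kg/day: 3218.112 / 1000 = 3.218112 kg/day

3.218112 kg/day


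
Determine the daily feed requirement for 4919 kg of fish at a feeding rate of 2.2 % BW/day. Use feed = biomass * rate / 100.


Feeding rate fraction = 2.2% / 100 = 0.022
Daily feed = 4919 kg * 0.022 = 108.218 kg/day

108.218 kg/day


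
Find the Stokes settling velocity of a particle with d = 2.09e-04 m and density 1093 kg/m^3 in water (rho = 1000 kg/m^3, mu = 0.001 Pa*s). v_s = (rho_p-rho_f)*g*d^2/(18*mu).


Density difference: rho_p - rho_f = 1093 - 1000 = 93 kg/m^3
d^2 = (2.09e-04)^2 = 4.3681e-08 m^2
Numerator = (rho_p - rho_f) * g * d^2 = 93 * 9.81 * 4.3681e-08 = 3.9851487e-05
Denominator = 18 * mu = 18 * 0.001 = 0.018
v_s = 3.9851487e-05 / 0.018 = 0.00221397 m/s
Check: Re = rho_f * v_s * d / mu = 1000 * 0.00221397 * 2.09e-04 / 0.001 = 0.463 < 1, so Stokes' law applies.

0.00221397 m/s


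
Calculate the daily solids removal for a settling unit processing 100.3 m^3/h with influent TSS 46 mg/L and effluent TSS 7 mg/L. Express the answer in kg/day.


Concentration drop: TSS_in - TSS_out = 46 - 7 = 39 mg/L
Hourly solids removed = Q * dTSS = 100.3 m^3/h * 39 mg/L = 3911.7 g/h  (m^3/h * mg/L = g/h)
Daily solids removed = 3911.7 * 24 = 93880.8 g/day
Convert g to kg: 93880.8 / 1000 = 93.8808 kg/day

93.8808 kg/day


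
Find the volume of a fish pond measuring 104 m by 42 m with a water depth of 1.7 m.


Base area = L * W = 104 * 42 = 4368 m^2
Volume = area * depth = 4368 * 1.7 = 7425.6 m^3

7425.6 m^3


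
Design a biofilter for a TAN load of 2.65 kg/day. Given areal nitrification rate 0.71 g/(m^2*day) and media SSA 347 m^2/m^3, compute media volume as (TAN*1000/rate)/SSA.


A = 2.65*1000 / 0.71 = 3732.3944 m^2
V = 3732.3944 / 347 = 10.7562

10.7562 m^3


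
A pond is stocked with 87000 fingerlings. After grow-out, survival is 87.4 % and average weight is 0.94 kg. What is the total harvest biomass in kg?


Survivors = 87000 * 87.4/100 = 76038 fish
Harvest biomass = survivors * W_f = 76038 * 0.94 = 71475.72 kg

71475.72 kg


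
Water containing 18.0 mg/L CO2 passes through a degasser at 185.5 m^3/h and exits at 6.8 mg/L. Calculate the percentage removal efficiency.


CO2_out / CO2_in = 6.8 / 18.0 = 0.37777778
Fraction remaining = 0.37777778
efficiency = (1 - 0.37777778) * 100 = 62.2222 %

62.2222 %


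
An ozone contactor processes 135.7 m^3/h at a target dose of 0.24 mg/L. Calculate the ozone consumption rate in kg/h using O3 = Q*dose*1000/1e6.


O3 demand (mg/h) = Q * dose * 1000 = 135.7 * 0.24 * 1000 = 32568 mg/h
Convert mg to kg: 32568 / 1e6 = 0.032568 kg/h

0.032568 kg/h


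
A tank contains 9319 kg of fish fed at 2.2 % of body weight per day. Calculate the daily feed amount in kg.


Feeding rate fraction = 2.2% / 100 = 0.022
Daily feed = 9319 kg * 0.022 = 205.018 kg/day

205.018 kg/day


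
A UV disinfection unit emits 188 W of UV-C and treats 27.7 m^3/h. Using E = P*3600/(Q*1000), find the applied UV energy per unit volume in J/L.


Energy delivered per hour = 188 W * 3600 s = 676800 J/h
Volume treated per hour = 27.7 m^3/h * 1000 = 27700 L/h
dose = 676800 / 27700 = 24.4332 J/L

24.4332 J/L


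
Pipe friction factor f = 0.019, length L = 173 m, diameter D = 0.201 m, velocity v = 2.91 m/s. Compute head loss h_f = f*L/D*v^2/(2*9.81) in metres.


v^2 = 2.91^2 = 8.4681 m^2/s^2
L/D = 173/0.201 = 860.69652
h_f = f*(L/D)*v^2/(2g) = 0.019 * 860.69652 * 8.4681 / 19.62 = 7.05815 m

7.05815 m


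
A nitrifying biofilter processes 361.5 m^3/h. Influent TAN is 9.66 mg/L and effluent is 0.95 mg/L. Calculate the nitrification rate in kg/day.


Concentration drop: TAN_in - TAN_out = 9.66 - 0.95 = 8.71 mg/L
Hourly TAN removed = Q * dTAN = 361.5 m^3/h * 8.71 mg/L = 3148.665 g/h  (m^3/h * mg/L = g/h)
Daily TAN removed = 3148.665 * 24 = 75567.96 g/day
Convert to kg/day: 75567.96 / 1000 = 75.56796 kg/day

75.56796 kg/day


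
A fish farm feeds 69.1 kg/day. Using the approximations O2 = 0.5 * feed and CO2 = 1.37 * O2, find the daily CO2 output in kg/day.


O2 = 69.1 * 0.5 = 34.55
CO2 = 34.55 * 1.37 = 47.3335

47.3335 kg/day


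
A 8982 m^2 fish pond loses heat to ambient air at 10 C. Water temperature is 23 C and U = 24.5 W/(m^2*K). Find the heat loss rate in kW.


Temperature difference dT = 23 - 10 = 13 K
Heat loss (W) = U * A * dT = 24.5 * 8982 * 13 = 2860767 W
Convert to kW: 2860767 / 1000 = 2860.767 kW

2860.767 kW


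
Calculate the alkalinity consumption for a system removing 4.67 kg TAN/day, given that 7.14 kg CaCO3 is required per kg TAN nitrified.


Alkalinity factor: 7.14 kg CaCO3 consumed per kg TAN nitrified
alk = 4.67 kg TAN * 7.14 = 33.3438 kg CaCO3/day

33.3438 kg CaCO3/day


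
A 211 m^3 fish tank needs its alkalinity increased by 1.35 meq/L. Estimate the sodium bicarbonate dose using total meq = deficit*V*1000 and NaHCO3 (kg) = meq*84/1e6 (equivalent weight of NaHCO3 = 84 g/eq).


Tank volume in L = 211 m^3 * 1000 = 211000 L
Total meq required = 1.35 meq/L * 211000 L = 284850 meq
NaHCO3 mass = 284850 meq * 84 mg/meq / 1e6 = 23.9274 kg

23.9274 kg


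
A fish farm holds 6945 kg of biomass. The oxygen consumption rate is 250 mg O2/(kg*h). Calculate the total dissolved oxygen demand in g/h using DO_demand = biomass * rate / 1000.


Total O2 consumption (mg/h) = 6945 kg * 250 mg/(kg*h) = 1736250 mg/h
Convert to g/h: 1736250 / 1000 = 1736.25 g/h

1736.25 g/h


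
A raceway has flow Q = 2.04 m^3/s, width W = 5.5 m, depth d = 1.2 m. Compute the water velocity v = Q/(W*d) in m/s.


Cross-sectional area = W * d = 5.5 * 1.2 = 6.6 m^2
Velocity = Q / A = 2.04 / 6.6 = 0.309091 m/s

0.309091 m/s


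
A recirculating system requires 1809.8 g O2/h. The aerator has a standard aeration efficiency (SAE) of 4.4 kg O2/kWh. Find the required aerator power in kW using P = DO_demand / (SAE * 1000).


SAE in g O2/kWh = 4.4 * 1000 = 4400 g/kWh
P = DO_demand / SAE_g = 1809.8 / 4400 = 0.411318 kW

0.411318 kW


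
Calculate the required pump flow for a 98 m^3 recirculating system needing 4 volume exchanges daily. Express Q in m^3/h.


Daily recirculation volume = 98 m^3 * 4 = 392 m^3/day
Flow rate Q = daily volume / 24 h = 392 / 24 = 16.3333 m^3/h

16.3333 m^3/h


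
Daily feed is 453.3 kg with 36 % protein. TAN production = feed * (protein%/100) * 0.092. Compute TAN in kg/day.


Protein in feed = 453.3 * 36/100 = 163.188 kg/day
TAN = protein * 0.092 = 163.188 * 0.092 = 15.013296 kg/day

15.013296 kg/day


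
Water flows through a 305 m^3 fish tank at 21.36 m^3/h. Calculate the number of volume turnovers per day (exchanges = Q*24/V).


Daily flow volume = 21.36 m^3/h * 24 h = 512.64 m^3/day
Exchanges = daily flow / tank volume = 512.64 / 305 = 1.68079 exchanges/day

1.68079 exchanges/day


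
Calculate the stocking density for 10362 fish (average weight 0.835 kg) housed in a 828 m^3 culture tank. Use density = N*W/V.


Total biomass = 10362 fish * 0.835 kg = 8652.27 kg
Density = total biomass / volume = 8652.27 / 828 = 10.4496 kg/m^3

10.4496 kg/m^3


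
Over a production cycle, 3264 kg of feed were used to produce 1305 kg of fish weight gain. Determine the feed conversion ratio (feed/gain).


FCR = feed consumed / weight gained
FCR = 3264 kg / 1305 kg = 2.50115

2.50115


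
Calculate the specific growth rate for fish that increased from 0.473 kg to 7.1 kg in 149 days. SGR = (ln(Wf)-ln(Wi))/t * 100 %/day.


ln(W_f) = ln(7.1) = 1.9600948
ln(W_i) = ln(0.473) = -0.74865989
ln(W_f) - ln(W_i) = 1.9600948 - -0.74865989 = 2.7087547
SGR = 2.7087547 / 149 * 100 = 1.81796 %/day

1.81796 %/day


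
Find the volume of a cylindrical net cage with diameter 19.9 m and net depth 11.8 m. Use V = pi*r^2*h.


r = d/2 = 19.9/2 = 9.95 m
Base area = pi*r^2 = pi*9.95^2 = 311.02553 m^2
Volume = 311.02553 * 11.8 = 3670.1 m^3

3670.1 m^3


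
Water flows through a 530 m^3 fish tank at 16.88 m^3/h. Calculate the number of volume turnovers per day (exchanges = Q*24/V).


Daily flow volume = 16.88 m^3/h * 24 h = 405.12 m^3/day
Exchanges = daily flow / tank volume = 405.12 / 530 = 0.764377 exchanges/day

0.764377 exchanges/day


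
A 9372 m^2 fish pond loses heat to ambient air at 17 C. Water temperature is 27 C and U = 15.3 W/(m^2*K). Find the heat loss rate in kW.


Temperature difference dT = 27 - 17 = 10 K
Heat loss (W) = U * A * dT = 15.3 * 9372 * 10 = 1433916 W
Convert to kW: 1433916 / 1000 = 1433.916 kW

1433.916 kW


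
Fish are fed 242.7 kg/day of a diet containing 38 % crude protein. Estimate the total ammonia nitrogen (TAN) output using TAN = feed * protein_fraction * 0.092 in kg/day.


Protein in feed = 242.7 * 38/100 = 92.226 kg/day
TAN = protein * 0.092 = 92.226 * 0.092 = 8.484792 kg/day

8.484792 kg/day


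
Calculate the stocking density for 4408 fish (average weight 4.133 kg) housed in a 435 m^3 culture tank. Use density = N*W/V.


Total biomass = 4408 fish * 4.133 kg = 18218.264 kg
Density = total biomass / volume = 18218.264 / 435 = 41.8811 kg/m^3

41.8811 kg/m^3


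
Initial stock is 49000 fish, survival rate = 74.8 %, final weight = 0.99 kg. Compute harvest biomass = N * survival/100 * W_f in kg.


Survivors = 49000 * 74.8/100 = 36652 fish
Harvest biomass = survivors * W_f = 36652 * 0.99 = 36285.48 kg

36285.48 kg


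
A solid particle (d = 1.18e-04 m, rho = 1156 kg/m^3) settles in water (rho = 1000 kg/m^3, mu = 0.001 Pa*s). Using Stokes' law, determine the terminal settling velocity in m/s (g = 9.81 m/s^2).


Density difference: rho_p - rho_f = 1156 - 1000 = 156 kg/m^3
d^2 = (1.18e-04)^2 = 1.3924e-08 m^2
Numerator = (rho_p - rho_f) * g * d^2 = 156 * 9.81 * 1.3924e-08 = 2.1308733e-05
Denominator = 18 * mu = 18 * 0.001 = 0.018
v_s = 2.1308733e-05 / 0.018 = 0.00118382 m/s
Check: Re = rho_f * v_s * d / mu = 1000 * 0.00118382 * 1.18e-04 / 0.001 = 0.14 < 1, so Stokes' law applies.

0.00118382 m/s


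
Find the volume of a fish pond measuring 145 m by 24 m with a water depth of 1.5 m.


Base area = L * W = 145 * 24 = 3480 m^2
Volume = area * depth = 3480 * 1.5 = 5220 m^3

5220 m^3


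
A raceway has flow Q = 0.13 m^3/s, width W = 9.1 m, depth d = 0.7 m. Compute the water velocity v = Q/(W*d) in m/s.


Cross-sectional area = W * d = 9.1 * 0.7 = 6.37 m^2
Velocity = Q / A = 0.13 / 6.37 = 0.0204082 m/s

0.0204082 m/s


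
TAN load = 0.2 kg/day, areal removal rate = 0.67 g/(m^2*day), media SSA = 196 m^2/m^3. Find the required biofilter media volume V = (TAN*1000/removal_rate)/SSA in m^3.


A = 0.2*1000 / 0.67 = 298.50746 m^2
V = 298.50746 / 196 = 1.523

1.523 m^3
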